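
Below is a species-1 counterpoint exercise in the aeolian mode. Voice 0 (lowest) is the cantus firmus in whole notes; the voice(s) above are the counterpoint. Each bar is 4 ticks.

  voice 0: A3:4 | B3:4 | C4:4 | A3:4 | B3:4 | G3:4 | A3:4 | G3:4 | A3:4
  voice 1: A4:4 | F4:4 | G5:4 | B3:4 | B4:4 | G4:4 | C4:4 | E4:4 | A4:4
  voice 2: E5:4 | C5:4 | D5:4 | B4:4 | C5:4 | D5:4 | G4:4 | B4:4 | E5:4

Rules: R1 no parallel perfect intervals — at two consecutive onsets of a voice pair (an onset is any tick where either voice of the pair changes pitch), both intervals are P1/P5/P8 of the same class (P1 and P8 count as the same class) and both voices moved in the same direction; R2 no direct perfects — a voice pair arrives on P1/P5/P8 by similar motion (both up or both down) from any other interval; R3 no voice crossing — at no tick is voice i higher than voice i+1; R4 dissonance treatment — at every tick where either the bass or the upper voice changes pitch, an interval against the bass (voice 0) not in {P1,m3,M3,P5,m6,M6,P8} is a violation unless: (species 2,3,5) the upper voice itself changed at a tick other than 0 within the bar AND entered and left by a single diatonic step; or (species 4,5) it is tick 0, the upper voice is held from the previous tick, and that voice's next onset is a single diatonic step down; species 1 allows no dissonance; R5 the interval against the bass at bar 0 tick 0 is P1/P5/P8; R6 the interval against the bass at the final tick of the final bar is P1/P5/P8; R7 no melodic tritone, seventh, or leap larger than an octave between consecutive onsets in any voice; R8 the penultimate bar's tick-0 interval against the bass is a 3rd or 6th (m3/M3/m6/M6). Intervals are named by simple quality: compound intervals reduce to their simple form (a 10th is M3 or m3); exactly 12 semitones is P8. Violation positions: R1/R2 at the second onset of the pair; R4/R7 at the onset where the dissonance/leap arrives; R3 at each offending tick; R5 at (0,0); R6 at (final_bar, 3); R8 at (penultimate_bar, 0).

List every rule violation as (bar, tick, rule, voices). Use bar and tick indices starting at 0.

bar 0: v0=A3 v1=A4 v2=E5 downbeat P5
bar 1: v0=B3 v1=F4 v2=C5 downbeat m2
bar 2: v0=C4 v1=G5 v2=D5 downbeat M2
bar 3: v0=A3 v1=B3 v2=B4 downbeat M2
bar 4: v0=B3 v1=B4 v2=C5 downbeat m2
bar 5: v0=G3 v1=G4 v2=D5 downbeat P5
bar 6: v0=A3 v1=C4 v2=G4 downbeat m7
bar 7: v0=G3 v1=E4 v2=B4 downbeat M3
bar 8: v0=A3 v1=A4 v2=E5 downbeat P5
  -> R1 @ bar 1 tick 0 v(1, 2): A4/E5 P5 -> F4/C5 P5 similar
  -> R4 @ bar 1 tick 0 v(0, 1): B3/F4 TT untreated
  -> R4 @ bar 1 tick 0 v(0, 2): B3/C5 m2 untreated
  -> R2 @ bar 2 tick 0 v(0, 1): B3/F4 TT -> C4/G5 P5 similar
  -> R3 @ bar 2 tick 0 v(1, 2): G5 above D5
  -> R4 @ bar 2 tick 0 v(0, 2): C4/D5 M2 untreated
  -> R7 @ bar 2 tick 0 v(1,): F4->G5 leap 14st
  -> R3 @ bar 2 tick 1 v(1, 2): G5 above D5
  -> R3 @ bar 2 tick 2 v(1, 2): G5 above D5
  -> R3 @ bar 2 tick 3 v(1, 2): G5 above D5
  -> R2 @ bar 3 tick 0 v(1, 2): G5/D5 P4 -> B3/B4 P8 similar
  -> R4 @ bar 3 tick 0 v(0, 1): A3/B3 M2 untreated
  -> R4 @ bar 3 tick 0 v(0, 2): A3/B4 M2 untreated
  -> R7 @ bar 3 tick 0 v(1,): G5->B3 leap 20st
  -> R2 @ bar 4 tick 0 v(0, 1): A3/B3 M2 -> B3/B4 P8 similar
  -> R4 @ bar 4 tick 0 v(0, 2): B3/C5 m2 untreated
  -> R1 @ bar 5 tick 0 v(0, 1): B3/B4 P8 -> G3/G4 P8 similar
  -> R1 @ bar 6 tick 0 v(1, 2): G4/D5 P5 -> C4/G4 P5 similar
  -> R4 @ bar 6 tick 0 v(0, 2): A3/G4 m7 untreated
  -> R1 @ bar 7 tick 0 v(1, 2): C4/G4 P5 -> E4/B4 P5 similar
  -> R1 @ bar 8 tick 0 v(1, 2): E4/B4 P5 -> A4/E5 P5 similar
  -> R2 @ bar 8 tick 0 v(0, 1): G3/E4 M6 -> A3/A4 P8 similar
  -> R2 @ bar 8 tick 0 v(0, 2): G3/B4 M3 -> A3/E5 P5 similar

(1, 0, R1, (1, 2))
(1, 0, R4, (0, 1))
(1, 0, R4, (0, 2))
(2, 0, R2, (0, 1))
(2, 0, R3, (1, 2))
(2, 0, R4, (0, 2))
(2, 0, R7, (1,))
(2, 1, R3, (1, 2))
(2, 2, R3, (1, 2))
(2, 3, R3, (1, 2))
(3, 0, R2, (1, 2))
(3, 0, R4, (0, 1))
(3, 0, R4, (0, 2))
(3, 0, R7, (1,))
(4, 0, R2, (0, 1))
(4, 0, R4, (0, 2))
(5, 0, R1, (0, 1))
(6, 0, R1, (1, 2))
(6, 0, R4, (0, 2))
(7, 0, R1, (1, 2))
(8, 0, R1, (1, 2))
(8, 0, R2, (0, 1))
(8, 0, R2, (0, 2))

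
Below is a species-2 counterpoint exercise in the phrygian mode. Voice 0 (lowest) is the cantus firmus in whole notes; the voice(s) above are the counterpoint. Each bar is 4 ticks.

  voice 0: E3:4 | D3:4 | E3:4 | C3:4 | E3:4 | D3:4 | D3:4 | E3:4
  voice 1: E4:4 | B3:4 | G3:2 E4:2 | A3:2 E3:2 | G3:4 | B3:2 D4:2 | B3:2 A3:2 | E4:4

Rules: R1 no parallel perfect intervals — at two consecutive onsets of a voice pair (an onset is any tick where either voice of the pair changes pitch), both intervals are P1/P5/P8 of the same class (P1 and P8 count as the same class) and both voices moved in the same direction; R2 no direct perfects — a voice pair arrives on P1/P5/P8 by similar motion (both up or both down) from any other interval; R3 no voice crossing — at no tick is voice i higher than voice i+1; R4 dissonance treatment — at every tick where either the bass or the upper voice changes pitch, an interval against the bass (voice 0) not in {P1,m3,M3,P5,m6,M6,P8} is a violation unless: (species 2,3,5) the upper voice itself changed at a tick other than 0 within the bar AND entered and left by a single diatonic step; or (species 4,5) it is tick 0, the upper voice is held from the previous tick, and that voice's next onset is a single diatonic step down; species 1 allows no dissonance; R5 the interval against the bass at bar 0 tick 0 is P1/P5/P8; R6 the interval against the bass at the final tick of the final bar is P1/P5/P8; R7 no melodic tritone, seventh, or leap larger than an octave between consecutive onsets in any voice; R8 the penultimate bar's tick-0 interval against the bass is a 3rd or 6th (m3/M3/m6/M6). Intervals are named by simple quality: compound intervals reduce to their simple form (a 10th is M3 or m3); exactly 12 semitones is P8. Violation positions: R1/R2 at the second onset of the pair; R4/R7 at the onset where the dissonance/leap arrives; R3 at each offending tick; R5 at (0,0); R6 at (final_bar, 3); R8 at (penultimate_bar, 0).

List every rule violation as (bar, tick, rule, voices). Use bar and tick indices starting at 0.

bar 0: v0=E3 v1=E4 downbeat P8
bar 1: v0=D3 v1=B3 downbeat M6
bar 2: v0=E3 v1=G3 downbeat m3
bar 3: v0=C3 v1=A3 downbeat M6
bar 4: v0=E3 v1=G3 downbeat m3
bar 5: v0=D3 v1=B3 downbeat M6
bar 6: v0=D3 v1=B3 downbeat M6
bar 7: v0=E3 v1=E4 downbeat P8
  -> R2 @ bar 7 tick 0 v(0, 1): D3/A3 P5 -> E3/E4 P8 similar

(7, 0, R2, (0, 1))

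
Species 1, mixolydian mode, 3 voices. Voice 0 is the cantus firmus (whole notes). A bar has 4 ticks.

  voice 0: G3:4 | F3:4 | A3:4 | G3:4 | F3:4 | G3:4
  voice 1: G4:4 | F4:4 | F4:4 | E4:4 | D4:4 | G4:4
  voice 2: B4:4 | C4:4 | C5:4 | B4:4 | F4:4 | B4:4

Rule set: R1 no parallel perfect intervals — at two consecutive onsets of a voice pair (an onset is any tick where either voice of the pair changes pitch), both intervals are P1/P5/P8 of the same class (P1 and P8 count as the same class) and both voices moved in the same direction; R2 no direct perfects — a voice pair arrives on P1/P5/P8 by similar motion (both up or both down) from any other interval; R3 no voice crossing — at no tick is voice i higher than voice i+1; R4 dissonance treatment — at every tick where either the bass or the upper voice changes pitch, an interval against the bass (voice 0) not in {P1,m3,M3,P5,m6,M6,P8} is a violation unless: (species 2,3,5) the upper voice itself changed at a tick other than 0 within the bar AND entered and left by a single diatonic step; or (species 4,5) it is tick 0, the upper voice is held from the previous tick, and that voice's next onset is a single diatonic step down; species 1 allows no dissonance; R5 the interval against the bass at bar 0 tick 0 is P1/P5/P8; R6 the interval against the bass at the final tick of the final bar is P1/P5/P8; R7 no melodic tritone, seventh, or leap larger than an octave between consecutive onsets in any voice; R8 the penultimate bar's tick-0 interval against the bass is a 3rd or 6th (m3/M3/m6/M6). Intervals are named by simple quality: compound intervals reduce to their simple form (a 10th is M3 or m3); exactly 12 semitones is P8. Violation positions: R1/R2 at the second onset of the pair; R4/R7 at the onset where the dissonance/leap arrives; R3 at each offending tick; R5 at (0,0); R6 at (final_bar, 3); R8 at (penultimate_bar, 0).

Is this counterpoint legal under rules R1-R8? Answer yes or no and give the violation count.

bar 0: v0=G3 v1=G4 v2=B4 (M3)
bar 1: v0=F3 v1=F4 v2=C4 (P5)
bar 2: v0=A3 v1=F4 v2=C5 (m3)
bar 3: v0=G3 v1=E4 v2=B4 (M3)
bar 4: v0=F3 v1=D4 v2=F4 (P8)
bar 5: v0=G3 v1=G4 v2=B4 (M3)
  R5 @ bar0.0: opens on M3
  R1 @ bar1.0: G3/G4 P8 -> F3/F4 P8 similar
  R2 @ bar1.0: G3/B4 M3 -> F3/C4 P5 similar
  R3 @ bar1.0: F4 above C4
  R7 @ bar1.0: B4->C4 leap 11st
  R3 @ bar1.1: F4 above C4
  R3 @ bar1.2: F4 above C4
  R3 @ bar1.3: F4 above C4
  R1 @ bar3.0: F4/C5 P5 -> E4/B4 P5 similar
  R2 @ bar4.0: G3/B4 M3 -> F3/F4 P8 similar
  R7 @ bar4.0: B4->F4 leap 6st
  R8 @ bar4.0: penult P8 not 3rd/6th
  R2 @ bar5.0: F3/D4 M6 -> G3/G4 P8 similar
  R7 @ bar5.0: F4->B4 leap 6st
  R6 @ bar5.3: closes on M3

No (15 violations)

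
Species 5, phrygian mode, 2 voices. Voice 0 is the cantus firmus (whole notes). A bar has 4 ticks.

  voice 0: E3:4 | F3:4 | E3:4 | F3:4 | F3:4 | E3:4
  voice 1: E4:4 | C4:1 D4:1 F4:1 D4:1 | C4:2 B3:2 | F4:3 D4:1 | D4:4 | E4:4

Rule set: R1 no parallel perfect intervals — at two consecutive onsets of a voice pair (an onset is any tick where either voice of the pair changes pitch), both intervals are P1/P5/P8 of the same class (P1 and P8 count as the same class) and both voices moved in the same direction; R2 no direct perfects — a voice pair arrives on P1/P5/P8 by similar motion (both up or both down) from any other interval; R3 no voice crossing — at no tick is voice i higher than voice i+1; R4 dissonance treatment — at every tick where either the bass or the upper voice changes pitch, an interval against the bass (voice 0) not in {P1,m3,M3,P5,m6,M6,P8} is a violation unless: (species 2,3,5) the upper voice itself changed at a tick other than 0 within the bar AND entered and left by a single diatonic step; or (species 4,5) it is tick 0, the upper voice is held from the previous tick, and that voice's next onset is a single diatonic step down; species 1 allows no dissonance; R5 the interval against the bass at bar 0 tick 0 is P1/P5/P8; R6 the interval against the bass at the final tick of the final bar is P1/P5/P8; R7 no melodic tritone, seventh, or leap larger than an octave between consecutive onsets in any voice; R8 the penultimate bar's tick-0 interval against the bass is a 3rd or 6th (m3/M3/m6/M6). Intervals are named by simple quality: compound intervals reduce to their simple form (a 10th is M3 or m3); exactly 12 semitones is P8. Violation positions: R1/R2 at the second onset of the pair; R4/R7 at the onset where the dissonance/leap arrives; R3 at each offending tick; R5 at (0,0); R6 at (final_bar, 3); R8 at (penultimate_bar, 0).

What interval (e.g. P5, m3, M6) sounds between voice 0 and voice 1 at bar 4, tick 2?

voice 0=F3 voice 1=D4 -> M6

M6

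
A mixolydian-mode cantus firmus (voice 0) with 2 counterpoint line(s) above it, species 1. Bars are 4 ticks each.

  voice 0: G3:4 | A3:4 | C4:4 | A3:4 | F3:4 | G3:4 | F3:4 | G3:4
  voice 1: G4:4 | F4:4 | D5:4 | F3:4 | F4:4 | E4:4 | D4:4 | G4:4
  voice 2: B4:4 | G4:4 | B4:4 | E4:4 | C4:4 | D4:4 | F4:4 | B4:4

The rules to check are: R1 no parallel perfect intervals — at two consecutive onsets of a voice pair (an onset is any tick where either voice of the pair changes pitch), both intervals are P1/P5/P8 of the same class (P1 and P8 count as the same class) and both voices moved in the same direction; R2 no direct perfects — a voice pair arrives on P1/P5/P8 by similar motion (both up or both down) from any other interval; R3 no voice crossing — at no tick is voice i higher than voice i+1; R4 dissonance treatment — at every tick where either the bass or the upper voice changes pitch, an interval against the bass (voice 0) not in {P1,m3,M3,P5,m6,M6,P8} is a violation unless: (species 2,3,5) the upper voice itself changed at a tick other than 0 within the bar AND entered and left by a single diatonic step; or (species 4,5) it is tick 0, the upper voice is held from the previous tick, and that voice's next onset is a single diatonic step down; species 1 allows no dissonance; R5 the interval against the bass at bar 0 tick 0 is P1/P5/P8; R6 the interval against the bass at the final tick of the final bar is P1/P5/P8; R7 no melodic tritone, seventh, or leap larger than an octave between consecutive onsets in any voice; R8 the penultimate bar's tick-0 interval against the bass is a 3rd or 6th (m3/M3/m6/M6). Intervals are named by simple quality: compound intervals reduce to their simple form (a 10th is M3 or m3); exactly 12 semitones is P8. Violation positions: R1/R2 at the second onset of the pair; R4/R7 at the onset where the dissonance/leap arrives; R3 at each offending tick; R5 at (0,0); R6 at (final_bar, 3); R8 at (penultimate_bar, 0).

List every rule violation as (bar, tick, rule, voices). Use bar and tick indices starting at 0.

(0, 0, R5, (0, 2))
(1, 0, R4, (0, 2))
(2, 0, R3, (1, 2))
(2, 0, R4, (0, 1))
(2, 0, R4, (0, 2))
(2, 1, R3, (1, 2))
(2, 2, R3, (1, 2))
(2, 3, R3, (1, 2))
(3, 0, R2, (0, 2))
(3, 0, R3, (0, 1))
(3, 0, R7, (1,))
(3, 1, R3, (0, 1))
(3, 2, R3, (0, 1))
(3, 3, R3, (0, 1))
(4, 0, R1, (0, 2))
(4, 0, R3, (1, 2))
(4, 1, R3, (1, 2))
(4, 2, R3, (1, 2))
(4, 3, R3, (1, 2))
(5, 0, R1, (0, 2))
(5, 0, R3, (1, 2))
(5, 1, R3, (1, 2))
(5, 2, R3, (1, 2))
(5, 3, R3, (1, 2))
(6, 0, R8, (0, 2))
(7, 0, R2, (0, 1))
(7, 0, R7, (2,))
(7, 3, R6, (0, 2))

bar 0: v0=G3 v1=G4 v2=B4 downbeat M3
bar 1: v0=A3 v1=F4 v2=G4 downbeat m7
bar 2: v0=C4 v1=D5 v2=B4 downbeat M7
bar 3: v0=A3 v1=F3 v2=E4 downbeat P5
bar 4: v0=F3 v1=F4 v2=C4 downbeat P5
bar 5: v0=G3 v1=E4 v2=D4 downbeat P5
bar 6: v0=F3 v1=D4 v2=F4 downbeat P8
bar 7: v0=G3 v1=G4 v2=B4 downbeat M3
  -> R5 @ bar 0 tick 0 v(0, 2): opens on M3
  -> R4 @ bar 1 tick 0 v(0, 2): A3/G4 m7 untreated
  -> R3 @ bar 2 tick 0 v(1, 2): D5 above B4
  -> R4 @ bar 2 tick 0 v(0, 1): C4/D5 M2 untreated
  -> R4 @ bar 2 tick 0 v(0, 2): C4/B4 M7 untreated
  -> R3 @ bar 2 tick 1 v(1, 2): D5 above B4
  -> R3 @ bar 2 tick 2 v(1, 2): D5 above B4
  -> R3 @ bar 2 tick 3 v(1, 2): D5 above B4
  -> R2 @ bar 3 tick 0 v(0, 2): C4/B4 M7 -> A3/E4 P5 similar
  -> R3 @ bar 3 tick 0 v(0, 1): A3 above F3
  -> R7 @ bar 3 tick 0 v(1,): D5->F3 leap 21st
  -> R3 @ bar 3 tick 1 v(0, 1): A3 above F3
  -> R3 @ bar 3 tick 2 v(0, 1): A3 above F3
  -> R3 @ bar 3 tick 3 v(0, 1): A3 above F3
  -> R1 @ bar 4 tick 0 v(0, 2): A3/E4 P5 -> F3/C4 P5 similar
  -> R3 @ bar 4 tick 0 v(1, 2): F4 above C4
  -> R3 @ bar 4 tick 1 v(1, 2): F4 above C4
  -> R3 @ bar 4 tick 2 v(1, 2): F4 above C4
  -> R3 @ bar 4 tick 3 v(1, 2): F4 above C4
  -> R1 @ bar 5 tick 0 v(0, 2): F3/C4 P5 -> G3/D4 P5 similar
  -> R3 @ bar 5 tick 0 v(1, 2): E4 above D4
  -> R3 @ bar 5 tick 1 v(1, 2): E4 above D4
  -> R3 @ bar 5 tick 2 v(1, 2): E4 above D4
  -> R3 @ bar 5 tick 3 v(1, 2): E4 above D4
  -> R8 @ bar 6 tick 0 v(0, 2): penult P8 not 3rd/6th
  -> R2 @ bar 7 tick 0 v(0, 1): F3/D4 M6 -> G3/G4 P8 similar
  -> R7 @ bar 7 tick 0 v(2,): F4->B4 leap 6st
  -> R6 @ bar 7 tick 3 v(0, 2): closes on M3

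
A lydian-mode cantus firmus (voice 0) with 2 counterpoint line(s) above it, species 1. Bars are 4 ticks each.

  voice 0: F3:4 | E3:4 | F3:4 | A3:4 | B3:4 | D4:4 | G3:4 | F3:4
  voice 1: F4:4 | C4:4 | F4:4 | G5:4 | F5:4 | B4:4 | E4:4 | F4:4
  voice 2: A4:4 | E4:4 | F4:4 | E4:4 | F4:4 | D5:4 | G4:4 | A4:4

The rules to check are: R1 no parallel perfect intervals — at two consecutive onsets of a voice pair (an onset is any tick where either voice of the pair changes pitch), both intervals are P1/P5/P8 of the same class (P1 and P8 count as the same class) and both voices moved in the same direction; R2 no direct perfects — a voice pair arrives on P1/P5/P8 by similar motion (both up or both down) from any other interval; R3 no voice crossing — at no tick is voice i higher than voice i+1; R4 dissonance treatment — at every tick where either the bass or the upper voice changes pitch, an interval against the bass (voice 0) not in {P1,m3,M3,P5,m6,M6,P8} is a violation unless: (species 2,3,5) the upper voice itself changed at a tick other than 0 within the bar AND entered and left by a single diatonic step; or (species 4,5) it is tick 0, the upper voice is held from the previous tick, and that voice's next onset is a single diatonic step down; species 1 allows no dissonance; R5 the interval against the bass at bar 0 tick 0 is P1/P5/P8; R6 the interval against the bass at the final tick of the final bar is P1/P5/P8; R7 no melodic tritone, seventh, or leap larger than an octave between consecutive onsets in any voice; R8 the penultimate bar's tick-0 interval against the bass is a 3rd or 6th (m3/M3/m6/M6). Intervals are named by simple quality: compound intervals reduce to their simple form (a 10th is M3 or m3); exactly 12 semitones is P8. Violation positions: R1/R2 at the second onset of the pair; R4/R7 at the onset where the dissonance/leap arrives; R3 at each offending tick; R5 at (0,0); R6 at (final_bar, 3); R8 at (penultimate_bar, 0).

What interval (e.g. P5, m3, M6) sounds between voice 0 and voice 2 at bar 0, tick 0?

M3

voice 0=F3 voice 2=A4 -> M3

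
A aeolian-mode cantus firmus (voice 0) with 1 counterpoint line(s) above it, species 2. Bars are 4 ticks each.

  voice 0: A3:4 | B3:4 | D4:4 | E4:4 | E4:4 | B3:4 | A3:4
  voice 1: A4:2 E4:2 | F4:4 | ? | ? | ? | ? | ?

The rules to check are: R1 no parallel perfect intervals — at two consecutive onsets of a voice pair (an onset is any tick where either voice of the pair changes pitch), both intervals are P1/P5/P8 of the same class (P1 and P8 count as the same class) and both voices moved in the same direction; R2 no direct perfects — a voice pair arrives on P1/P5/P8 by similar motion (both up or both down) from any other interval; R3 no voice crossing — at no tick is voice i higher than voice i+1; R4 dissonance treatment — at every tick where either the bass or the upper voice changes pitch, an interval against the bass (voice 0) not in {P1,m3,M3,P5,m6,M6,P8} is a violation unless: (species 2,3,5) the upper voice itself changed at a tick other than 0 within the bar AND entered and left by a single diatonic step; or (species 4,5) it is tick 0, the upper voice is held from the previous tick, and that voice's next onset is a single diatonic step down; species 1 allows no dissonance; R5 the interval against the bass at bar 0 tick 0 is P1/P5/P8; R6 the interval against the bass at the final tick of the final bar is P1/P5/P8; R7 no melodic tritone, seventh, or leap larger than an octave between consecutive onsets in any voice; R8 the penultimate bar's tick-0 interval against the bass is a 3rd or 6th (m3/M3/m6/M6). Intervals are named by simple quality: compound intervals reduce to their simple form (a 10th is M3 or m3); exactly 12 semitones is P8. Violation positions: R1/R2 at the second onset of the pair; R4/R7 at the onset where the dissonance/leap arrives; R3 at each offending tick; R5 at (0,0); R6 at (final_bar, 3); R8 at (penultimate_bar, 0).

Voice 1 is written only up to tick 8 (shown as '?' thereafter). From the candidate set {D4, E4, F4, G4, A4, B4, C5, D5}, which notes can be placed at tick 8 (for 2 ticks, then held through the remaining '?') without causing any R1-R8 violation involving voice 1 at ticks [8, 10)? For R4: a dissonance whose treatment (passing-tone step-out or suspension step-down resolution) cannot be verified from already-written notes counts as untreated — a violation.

D4: legal
E4: violates R4
F4: legal
G4: violates R4
A4: violates R2
B4: violates R7
C5: violates R4
D5: violates R2

{D4, F4}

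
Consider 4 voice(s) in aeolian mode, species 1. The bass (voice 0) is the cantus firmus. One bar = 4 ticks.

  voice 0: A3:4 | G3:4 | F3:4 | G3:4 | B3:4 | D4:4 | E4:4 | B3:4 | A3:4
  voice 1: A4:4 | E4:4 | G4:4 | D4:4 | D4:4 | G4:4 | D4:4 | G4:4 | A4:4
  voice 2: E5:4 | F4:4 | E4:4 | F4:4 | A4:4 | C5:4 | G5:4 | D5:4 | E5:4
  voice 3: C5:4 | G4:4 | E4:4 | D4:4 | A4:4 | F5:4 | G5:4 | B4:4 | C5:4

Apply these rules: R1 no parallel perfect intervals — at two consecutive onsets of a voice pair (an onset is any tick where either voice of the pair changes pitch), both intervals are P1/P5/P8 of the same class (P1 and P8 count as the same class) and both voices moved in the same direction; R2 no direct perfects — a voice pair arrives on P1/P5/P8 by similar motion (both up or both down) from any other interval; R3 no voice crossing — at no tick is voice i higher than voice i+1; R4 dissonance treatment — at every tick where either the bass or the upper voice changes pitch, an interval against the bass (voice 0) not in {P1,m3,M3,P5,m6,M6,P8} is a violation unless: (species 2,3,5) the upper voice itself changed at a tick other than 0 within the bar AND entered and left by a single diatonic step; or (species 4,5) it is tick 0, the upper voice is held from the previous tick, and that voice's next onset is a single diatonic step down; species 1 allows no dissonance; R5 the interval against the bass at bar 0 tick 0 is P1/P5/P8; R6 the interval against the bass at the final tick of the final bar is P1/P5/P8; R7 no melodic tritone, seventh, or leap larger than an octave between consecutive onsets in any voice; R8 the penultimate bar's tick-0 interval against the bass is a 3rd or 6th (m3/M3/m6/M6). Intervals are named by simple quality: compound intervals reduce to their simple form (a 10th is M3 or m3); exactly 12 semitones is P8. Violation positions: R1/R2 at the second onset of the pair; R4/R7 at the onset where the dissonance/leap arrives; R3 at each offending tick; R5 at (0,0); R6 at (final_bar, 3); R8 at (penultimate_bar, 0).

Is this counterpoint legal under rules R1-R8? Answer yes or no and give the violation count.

bar 0: v0=A3 v1=A4 v2=E5 v3=C5 (m3)
bar 1: v0=G3 v1=E4 v2=F4 v3=G4 (P8)
bar 2: v0=F3 v1=G4 v2=E4 v3=E4 (M7)
bar 3: v0=G3 v1=D4 v2=F4 v3=D4 (P5)
bar 4: v0=B3 v1=D4 v2=A4 v3=A4 (m7)
bar 5: v0=D4 v1=G4 v2=C5 v3=F5 (m3)
bar 6: v0=E4 v1=D4 v2=G5 v3=G5 (m3)
bar 7: v0=B3 v1=G4 v2=D5 v3=B4 (P8)
bar 8: v0=A3 v1=A4 v2=E5 v3=C5 (m3)
  R3 @ bar0.0: E5 above C5
  R5 @ bar0.0: opens on m3
  R3 @ bar0.1: E5 above C5
  R3 @ bar0.2: E5 above C5
  R3 @ bar0.3: E5 above C5
  R2 @ bar1.0: A3/C5 m3 -> G3/G4 P8 similar
  R4 @ bar1.0: G3/F4 m7 untreated
  R7 @ bar1.0: E5->F4 leap 11st
  R2 @ bar2.0: F4/G4 M2 -> E4/E4 P1 similar
  R3 @ bar2.0: G4 above E4
  R4 @ bar2.0: F3/G4 M2 untreated
  R4 @ bar2.0: F3/E4 M7 untreated
  R4 @ bar2.0: F3/E4 M7 untreated
  R3 @ bar2.1: G4 above E4
  R3 @ bar2.2: G4 above E4
  R3 @ bar2.3: G4 above E4
  R2 @ bar3.0: G4/E4 m3 -> D4/D4 P1 similar
  R3 @ bar3.0: F4 above D4
  R4 @ bar3.0: G3/F4 m7 untreated
  R3 @ bar3.1: F4 above D4
  R3 @ bar3.2: F4 above D4
  R3 @ bar3.3: F4 above D4
  R2 @ bar4.0: F4/D4 m3 -> A4/A4 P1 similar
  R4 @ bar4.0: B3/A4 m7 untreated
  R4 @ bar4.0: B3/A4 m7 untreated
  R4 @ bar5.0: D4/G4 P4 untreated
  R4 @ bar5.0: D4/C5 m7 untreated
  R2 @ bar6.0: C5/F5 P4 -> G5/G5 P1 similar
  R3 @ bar6.0: E4 above D4
  R4 @ bar6.0: E4/D4 M2 untreated
  R3 @ bar6.1: E4 above D4
  R3 @ bar6.2: E4 above D4
  R3 @ bar6.3: E4 above D4
  R2 @ bar7.0: E4/G5 m3 -> B3/B4 P8 similar
  R3 @ bar7.0: D5 above B4
  R8 @ bar7.0: penult P8 not 3rd/6th
  R3 @ bar7.1: D5 above B4
  R3 @ bar7.2: D5 above B4
  R3 @ bar7.3: D5 above B4
  R1 @ bar8.0: G4/D5 P5 -> A4/E5 P5 similar
  R3 @ bar8.0: E5 above C5
  R3 @ bar8.1: E5 above C5
  R3 @ bar8.2: E5 above C5
  R3 @ bar8.3: E5 above C5
  R6 @ bar8.3: closes on m3

No (45 violations)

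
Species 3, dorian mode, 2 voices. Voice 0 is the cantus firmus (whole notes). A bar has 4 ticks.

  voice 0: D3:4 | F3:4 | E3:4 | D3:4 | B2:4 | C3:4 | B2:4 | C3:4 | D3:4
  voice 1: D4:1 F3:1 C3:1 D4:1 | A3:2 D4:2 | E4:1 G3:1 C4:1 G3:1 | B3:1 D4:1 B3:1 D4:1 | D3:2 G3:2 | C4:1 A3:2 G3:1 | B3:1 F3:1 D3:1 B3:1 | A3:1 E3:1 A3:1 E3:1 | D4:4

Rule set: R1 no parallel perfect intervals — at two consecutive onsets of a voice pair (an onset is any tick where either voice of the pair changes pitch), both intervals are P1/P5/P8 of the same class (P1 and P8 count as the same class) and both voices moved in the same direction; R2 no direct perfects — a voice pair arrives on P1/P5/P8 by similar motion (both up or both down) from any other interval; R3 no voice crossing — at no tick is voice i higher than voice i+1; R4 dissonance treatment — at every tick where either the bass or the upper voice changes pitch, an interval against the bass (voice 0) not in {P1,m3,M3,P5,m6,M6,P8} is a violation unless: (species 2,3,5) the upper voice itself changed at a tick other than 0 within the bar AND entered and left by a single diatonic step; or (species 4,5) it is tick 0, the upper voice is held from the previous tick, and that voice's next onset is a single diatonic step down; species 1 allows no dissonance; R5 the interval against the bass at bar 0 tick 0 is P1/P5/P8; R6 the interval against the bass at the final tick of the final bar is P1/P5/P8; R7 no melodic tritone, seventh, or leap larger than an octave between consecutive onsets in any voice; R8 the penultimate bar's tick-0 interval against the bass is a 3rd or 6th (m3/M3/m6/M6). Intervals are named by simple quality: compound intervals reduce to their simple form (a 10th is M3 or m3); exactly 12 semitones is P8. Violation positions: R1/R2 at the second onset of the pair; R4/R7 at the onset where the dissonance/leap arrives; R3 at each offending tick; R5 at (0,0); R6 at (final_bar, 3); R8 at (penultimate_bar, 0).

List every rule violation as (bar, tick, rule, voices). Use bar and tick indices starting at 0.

(0, 2, R3, (0, 1))
(0, 2, R4, (0, 1))
(0, 3, R7, (1,))
(5, 0, R2, (0, 1))
(6, 1, R4, (0, 1))
(6, 1, R7, (1,))
(8, 0, R2, (0, 1))
(8, 0, R7, (1,))

bar 0: v0=D3 v1=D4 downbeat P8
bar 1: v0=F3 v1=A3 downbeat M3
bar 2: v0=E3 v1=E4 downbeat P8
bar 3: v0=D3 v1=B3 downbeat M6
bar 4: v0=B2 v1=D3 downbeat m3
bar 5: v0=C3 v1=C4 downbeat P8
bar 6: v0=B2 v1=B3 downbeat P8
bar 7: v0=C3 v1=A3 downbeat M6
bar 8: v0=D3 v1=D4 downbeat P8
  -> R3 @ bar 0 tick 2 v(0, 1): D3 above C3
  -> R4 @ bar 0 tick 2 v(0, 1): D3/C3 M2 untreated
  -> R7 @ bar 0 tick 3 v(1,): C3->D4 leap 14st
  -> R2 @ bar 5 tick 0 v(0, 1): B2/G3 m6 -> C3/C4 P8 similar
  -> R4 @ bar 6 tick 1 v(0, 1): B2/F3 TT untreated
  -> R7 @ bar 6 tick 1 v(1,): B3->F3 leap 6st
  -> R2 @ bar 8 tick 0 v(0, 1): C3/E3 M3 -> D3/D4 P8 similar
  -> R7 @ bar 8 tick 0 v(1,): E3->D4 leap 10st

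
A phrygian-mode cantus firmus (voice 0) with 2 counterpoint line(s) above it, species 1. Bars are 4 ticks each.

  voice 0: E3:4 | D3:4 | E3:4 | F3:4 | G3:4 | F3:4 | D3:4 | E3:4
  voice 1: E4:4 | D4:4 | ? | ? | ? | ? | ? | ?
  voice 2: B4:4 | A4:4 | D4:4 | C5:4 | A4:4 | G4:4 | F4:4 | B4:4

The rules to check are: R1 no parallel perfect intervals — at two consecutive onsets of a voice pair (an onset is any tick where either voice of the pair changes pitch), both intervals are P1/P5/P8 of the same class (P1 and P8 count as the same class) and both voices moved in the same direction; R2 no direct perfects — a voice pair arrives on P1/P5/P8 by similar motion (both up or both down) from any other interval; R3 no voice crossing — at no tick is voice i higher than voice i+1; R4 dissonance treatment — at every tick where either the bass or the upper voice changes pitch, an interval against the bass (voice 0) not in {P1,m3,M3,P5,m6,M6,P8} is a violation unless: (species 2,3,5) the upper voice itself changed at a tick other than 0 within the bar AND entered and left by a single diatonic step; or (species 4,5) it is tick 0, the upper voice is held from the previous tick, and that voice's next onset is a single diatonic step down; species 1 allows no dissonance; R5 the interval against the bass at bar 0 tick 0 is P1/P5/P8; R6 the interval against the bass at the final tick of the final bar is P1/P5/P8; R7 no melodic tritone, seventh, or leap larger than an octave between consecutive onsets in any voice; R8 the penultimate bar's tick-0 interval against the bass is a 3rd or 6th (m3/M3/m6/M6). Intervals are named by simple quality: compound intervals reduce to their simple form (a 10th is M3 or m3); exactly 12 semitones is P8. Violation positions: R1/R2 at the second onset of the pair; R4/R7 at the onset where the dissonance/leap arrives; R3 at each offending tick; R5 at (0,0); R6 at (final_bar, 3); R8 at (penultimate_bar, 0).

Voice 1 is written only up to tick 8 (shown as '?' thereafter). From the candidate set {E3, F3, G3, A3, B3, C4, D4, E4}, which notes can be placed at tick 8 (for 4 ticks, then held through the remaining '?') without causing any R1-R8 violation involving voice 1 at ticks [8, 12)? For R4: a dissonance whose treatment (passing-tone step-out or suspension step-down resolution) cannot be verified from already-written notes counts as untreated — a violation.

E3: violates R7
F3: violates R4
G3: violates R1
A3: violates R4
B3: legal
C4: legal
D4: violates R4
E4: violates R1,R3

{B3, C4}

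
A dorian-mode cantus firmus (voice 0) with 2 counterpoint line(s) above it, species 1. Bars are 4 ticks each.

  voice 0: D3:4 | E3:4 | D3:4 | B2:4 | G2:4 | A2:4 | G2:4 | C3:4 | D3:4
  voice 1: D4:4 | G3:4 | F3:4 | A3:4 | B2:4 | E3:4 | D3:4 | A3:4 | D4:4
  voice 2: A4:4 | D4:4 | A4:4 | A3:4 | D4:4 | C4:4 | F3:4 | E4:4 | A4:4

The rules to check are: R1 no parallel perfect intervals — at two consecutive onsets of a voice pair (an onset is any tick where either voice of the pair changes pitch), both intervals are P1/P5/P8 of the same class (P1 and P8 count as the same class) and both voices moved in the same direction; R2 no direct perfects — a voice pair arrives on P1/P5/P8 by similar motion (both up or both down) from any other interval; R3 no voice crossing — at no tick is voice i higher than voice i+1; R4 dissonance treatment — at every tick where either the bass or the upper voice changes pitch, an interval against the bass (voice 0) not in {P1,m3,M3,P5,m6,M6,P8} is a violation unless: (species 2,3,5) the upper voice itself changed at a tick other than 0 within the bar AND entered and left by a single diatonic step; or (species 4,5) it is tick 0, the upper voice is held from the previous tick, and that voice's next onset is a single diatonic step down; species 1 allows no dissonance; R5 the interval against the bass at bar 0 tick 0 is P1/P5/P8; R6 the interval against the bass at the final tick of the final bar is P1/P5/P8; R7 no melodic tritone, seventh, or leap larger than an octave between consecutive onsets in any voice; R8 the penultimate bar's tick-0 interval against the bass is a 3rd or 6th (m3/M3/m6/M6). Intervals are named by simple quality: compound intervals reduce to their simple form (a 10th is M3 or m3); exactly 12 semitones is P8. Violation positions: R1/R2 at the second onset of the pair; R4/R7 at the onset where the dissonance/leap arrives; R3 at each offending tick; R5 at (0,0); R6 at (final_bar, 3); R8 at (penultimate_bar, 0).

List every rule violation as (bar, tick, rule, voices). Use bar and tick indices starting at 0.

bar 0: v0=D3 v1=D4 v2=A4 downbeat P5
bar 1: v0=E3 v1=G3 v2=D4 downbeat m7
bar 2: v0=D3 v1=F3 v2=A4 downbeat P5
bar 3: v0=B2 v1=A3 v2=A3 downbeat m7
bar 4: v0=G2 v1=B2 v2=D4 downbeat P5
bar 5: v0=A2 v1=E3 v2=C4 downbeat m3
bar 6: v0=G2 v1=D3 v2=F3 downbeat m7
bar 7: v0=C3 v1=A3 v2=E4 downbeat M3
bar 8: v0=D3 v1=D4 v2=A4 downbeat P5
  -> R1 @ bar 1 tick 0 v(1, 2): D4/A4 P5 -> G3/D4 P5 similar
  -> R4 @ bar 1 tick 0 v(0, 2): E3/D4 m7 untreated
  -> R4 @ bar 3 tick 0 v(0, 1): B2/A3 m7 untreated
  -> R4 @ bar 3 tick 0 v(0, 2): B2/A3 m7 untreated
  -> R7 @ bar 4 tick 0 v(1,): A3->B2 leap 10st
  -> R2 @ bar 5 tick 0 v(0, 1): G2/B2 M3 -> A2/E3 P5 similar
  -> R1 @ bar 6 tick 0 v(0, 1): A2/E3 P5 -> G2/D3 P5 similar
  -> R4 @ bar 6 tick 0 v(0, 2): G2/F3 m7 untreated
  -> R2 @ bar 7 tick 0 v(1, 2): D3/F3 m3 -> A3/E4 P5 similar
  -> R7 @ bar 7 tick 0 v(2,): F3->E4 leap 11st
  -> R1 @ bar 8 tick 0 v(1, 2): A3/E4 P5 -> D4/A4 P5 similar
  -> R2 @ bar 8 tick 0 v(0, 1): C3/A3 M6 -> D3/D4 P8 similar
  -> R2 @ bar 8 tick 0 v(0, 2): C3/E4 M3 -> D3/A4 P5 similar

(1, 0, R1, (1, 2))
(1, 0, R4, (0, 2))
(3, 0, R4, (0, 1))
(3, 0, R4, (0, 2))
(4, 0, R7, (1,))
(5, 0, R2, (0, 1))
(6, 0, R1, (0, 1))
(6, 0, R4, (0, 2))
(7, 0, R2, (1, 2))
(7, 0, R7, (2,))
(8, 0, R1, (1, 2))
(8, 0, R2, (0, 1))
(8, 0, R2, (0, 2))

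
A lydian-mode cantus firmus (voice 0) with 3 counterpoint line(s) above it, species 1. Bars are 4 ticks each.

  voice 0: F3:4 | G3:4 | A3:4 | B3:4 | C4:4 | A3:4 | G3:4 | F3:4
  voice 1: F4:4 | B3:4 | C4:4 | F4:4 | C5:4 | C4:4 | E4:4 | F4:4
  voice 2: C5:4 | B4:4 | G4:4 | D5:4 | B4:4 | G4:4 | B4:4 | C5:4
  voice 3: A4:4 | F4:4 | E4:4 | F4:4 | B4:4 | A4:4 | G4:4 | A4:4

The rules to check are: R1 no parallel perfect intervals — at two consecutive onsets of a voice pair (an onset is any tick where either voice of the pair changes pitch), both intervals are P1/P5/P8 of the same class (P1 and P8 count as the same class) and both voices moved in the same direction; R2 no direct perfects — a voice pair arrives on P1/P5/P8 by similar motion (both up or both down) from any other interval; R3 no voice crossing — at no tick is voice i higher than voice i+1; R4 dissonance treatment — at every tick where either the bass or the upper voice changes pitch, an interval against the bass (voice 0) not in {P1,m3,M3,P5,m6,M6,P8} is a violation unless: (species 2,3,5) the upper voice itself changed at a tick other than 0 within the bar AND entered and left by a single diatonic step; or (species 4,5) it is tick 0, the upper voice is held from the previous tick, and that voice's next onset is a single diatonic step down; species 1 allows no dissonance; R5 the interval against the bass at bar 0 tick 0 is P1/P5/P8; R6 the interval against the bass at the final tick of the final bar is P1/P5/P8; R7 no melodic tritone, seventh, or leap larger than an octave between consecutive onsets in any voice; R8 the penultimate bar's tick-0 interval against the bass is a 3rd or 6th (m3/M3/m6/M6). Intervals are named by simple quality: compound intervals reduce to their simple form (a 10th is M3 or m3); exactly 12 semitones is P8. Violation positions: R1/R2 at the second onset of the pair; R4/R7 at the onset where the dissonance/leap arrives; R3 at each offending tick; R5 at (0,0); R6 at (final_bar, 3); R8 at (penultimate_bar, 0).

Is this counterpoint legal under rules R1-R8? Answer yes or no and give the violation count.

No (48 violations)

bar 0: v0=F3 v1=F4 v2=C5 v3=A4 (M3)
bar 1: v0=G3 v1=B3 v2=B4 v3=F4 (m7)
bar 2: v0=A3 v1=C4 v2=G4 v3=E4 (P5)
bar 3: v0=B3 v1=F4 v2=D5 v3=F4 (TT)
bar 4: v0=C4 v1=C5 v2=B4 v3=B4 (M7)
bar 5: v0=A3 v1=C4 v2=G4 v3=A4 (P8)
bar 6: v0=G3 v1=E4 v2=B4 v3=G4 (P8)
bar 7: v0=F3 v1=F4 v2=C5 v3=A4 (M3)
  R3 @ bar0.0: C5 above A4
  R5 @ bar0.0: opens on M3
  R3 @ bar0.1: C5 above A4
  R3 @ bar0.2: C5 above A4
  R3 @ bar0.3: C5 above A4
  R2 @ bar1.0: F4/C5 P5 -> B3/B4 P8 similar
  R3 @ bar1.0: B4 above F4
  R4 @ bar1.0: G3/F4 m7 untreated
  R7 @ bar1.0: F4->B3 leap 6st
  R3 @ bar1.1: B4 above F4
  R3 @ bar1.2: B4 above F4
  R3 @ bar1.3: B4 above F4
  R3 @ bar2.0: G4 above E4
  R4 @ bar2.0: A3/G4 m7 untreated
  R3 @ bar2.1: G4 above E4
  R3 @ bar2.2: G4 above E4
  R3 @ bar2.3: G4 above E4
  R2 @ bar3.0: C4/E4 M3 -> F4/F4 P1 similar
  R3 @ bar3.0: D5 above F4
  R4 @ bar3.0: B3/F4 TT untreated
  R4 @ bar3.0: B3/F4 TT untreated
  R3 @ bar3.1: D5 above F4
  R3 @ bar3.2: D5 above F4
  R3 @ bar3.3: D5 above F4
  R2 @ bar4.0: B3/F4 TT -> C4/C5 P8 similar
  R3 @ bar4.0: C5 above B4
  R4 @ bar4.0: C4/B4 M7 untreated
  R4 @ bar4.0: C4/B4 M7 untreated
  R7 @ bar4.0: F4->B4 leap 6st
  R3 @ bar4.1: C5 above B4
  R3 @ bar4.2: C5 above B4
  R3 @ bar4.3: C5 above B4
  R2 @ bar5.0: C4/B4 M7 -> A3/A4 P8 similar
  R2 @ bar5.0: C5/B4 m2 -> C4/G4 P5 similar
  R4 @ bar5.0: A3/G4 m7 untreated
  R1 @ bar6.0: A3/A4 P8 -> G3/G4 P8 similar
  R1 @ bar6.0: C4/G4 P5 -> E4/B4 P5 similar
  R3 @ bar6.0: B4 above G4
  R8 @ bar6.0: penult P8 not 3rd/6th
  R3 @ bar6.1: B4 above G4
  R3 @ bar6.2: B4 above G4
  R3 @ bar6.3: B4 above G4
  R1 @ bar7.0: E4/B4 P5 -> F4/C5 P5 similar
  R3 @ bar7.0: C5 above A4
  R3 @ bar7.1: C5 above A4
  R3 @ bar7.2: C5 above A4
  R3 @ bar7.3: C5 above A4
  R6 @ bar7.3: closes on M3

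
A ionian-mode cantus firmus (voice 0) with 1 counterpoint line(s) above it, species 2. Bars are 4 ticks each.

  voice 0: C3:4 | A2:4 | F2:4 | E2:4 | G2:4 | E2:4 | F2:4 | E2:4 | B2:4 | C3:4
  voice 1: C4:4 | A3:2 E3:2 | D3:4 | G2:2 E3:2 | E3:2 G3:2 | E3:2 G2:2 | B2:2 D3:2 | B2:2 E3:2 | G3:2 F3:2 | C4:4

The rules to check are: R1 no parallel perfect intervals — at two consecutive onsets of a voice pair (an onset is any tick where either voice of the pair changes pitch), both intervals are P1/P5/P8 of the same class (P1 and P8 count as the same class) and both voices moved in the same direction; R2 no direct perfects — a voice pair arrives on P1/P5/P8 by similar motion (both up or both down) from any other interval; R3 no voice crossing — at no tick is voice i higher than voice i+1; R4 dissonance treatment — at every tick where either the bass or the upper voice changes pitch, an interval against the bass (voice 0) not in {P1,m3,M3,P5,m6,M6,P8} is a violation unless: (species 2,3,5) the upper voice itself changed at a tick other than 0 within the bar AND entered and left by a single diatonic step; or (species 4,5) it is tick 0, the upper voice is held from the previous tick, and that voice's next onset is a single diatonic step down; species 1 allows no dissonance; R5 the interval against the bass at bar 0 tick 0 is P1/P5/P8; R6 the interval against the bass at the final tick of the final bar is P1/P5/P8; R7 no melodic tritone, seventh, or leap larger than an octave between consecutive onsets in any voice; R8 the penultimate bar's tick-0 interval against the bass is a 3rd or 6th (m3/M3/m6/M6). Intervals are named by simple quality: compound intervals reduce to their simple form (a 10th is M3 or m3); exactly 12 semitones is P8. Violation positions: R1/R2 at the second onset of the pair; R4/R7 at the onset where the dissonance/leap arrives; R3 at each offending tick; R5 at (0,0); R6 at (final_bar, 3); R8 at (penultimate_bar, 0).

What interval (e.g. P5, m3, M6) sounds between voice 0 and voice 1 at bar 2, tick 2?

M6

voice 0=F2 voice 1=D3 -> M6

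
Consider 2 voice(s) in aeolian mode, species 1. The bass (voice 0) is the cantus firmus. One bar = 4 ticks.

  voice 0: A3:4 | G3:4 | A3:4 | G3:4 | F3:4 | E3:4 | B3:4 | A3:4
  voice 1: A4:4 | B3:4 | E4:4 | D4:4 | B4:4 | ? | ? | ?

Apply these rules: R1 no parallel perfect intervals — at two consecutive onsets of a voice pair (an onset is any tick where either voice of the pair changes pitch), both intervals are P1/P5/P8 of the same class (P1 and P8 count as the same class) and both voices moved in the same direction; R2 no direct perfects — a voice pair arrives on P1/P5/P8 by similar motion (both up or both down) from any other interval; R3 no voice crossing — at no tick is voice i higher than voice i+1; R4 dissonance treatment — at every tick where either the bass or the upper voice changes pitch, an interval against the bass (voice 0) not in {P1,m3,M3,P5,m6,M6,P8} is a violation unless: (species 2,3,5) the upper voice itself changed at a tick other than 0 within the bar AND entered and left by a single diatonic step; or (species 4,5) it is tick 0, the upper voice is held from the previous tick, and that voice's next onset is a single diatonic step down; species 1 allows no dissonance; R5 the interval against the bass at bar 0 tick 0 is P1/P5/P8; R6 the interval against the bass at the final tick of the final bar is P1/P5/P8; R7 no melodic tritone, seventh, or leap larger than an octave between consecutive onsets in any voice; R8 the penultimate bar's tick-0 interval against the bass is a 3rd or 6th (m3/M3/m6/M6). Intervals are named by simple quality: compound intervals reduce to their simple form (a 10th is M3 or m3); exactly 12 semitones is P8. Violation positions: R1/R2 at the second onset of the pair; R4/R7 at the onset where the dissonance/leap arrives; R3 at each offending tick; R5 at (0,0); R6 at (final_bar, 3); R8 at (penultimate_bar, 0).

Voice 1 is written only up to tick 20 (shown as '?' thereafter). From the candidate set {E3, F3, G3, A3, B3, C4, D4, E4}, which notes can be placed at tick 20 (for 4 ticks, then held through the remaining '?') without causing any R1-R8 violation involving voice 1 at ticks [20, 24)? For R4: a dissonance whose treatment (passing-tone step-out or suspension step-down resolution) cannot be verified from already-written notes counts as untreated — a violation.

{}

E3: violates R2,R7
F3: violates R4,R7
G3: violates R7
A3: violates R4,R7
B3: violates R2
C4: violates R7
D4: violates R4
E4: violates R2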